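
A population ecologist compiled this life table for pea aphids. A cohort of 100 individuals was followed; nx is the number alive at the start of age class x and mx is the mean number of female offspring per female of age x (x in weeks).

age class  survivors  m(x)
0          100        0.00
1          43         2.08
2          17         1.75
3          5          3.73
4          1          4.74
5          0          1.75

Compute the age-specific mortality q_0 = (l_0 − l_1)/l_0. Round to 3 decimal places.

lx = nx/n0 = nx/100: 1, 0.43, 0.17, 0.05, 0.01, 0
q_0 = (l_0 − l_1) / l_0 = (1 − 0.43) / 1
     = 0.57 / 1 = 0.57 → 0.570

0.570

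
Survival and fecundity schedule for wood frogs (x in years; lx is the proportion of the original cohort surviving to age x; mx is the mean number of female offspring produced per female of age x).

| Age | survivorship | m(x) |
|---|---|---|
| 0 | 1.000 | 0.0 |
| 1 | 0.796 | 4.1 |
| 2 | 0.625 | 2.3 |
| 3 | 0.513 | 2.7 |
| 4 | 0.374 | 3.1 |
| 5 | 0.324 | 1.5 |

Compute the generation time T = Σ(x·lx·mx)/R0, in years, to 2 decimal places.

lx·mx: 0, 3.2636, 1.4375, 1.3851, 1.1594, 0.486 → R0 = 7.7316
x·lx·mx: 0, 3.2636, 2.875, 4.1553, 4.6376, 2.43 → Σ = 17.3615
T = 17.3615 / 7.7316 = 2.245525… → 2.25

2.25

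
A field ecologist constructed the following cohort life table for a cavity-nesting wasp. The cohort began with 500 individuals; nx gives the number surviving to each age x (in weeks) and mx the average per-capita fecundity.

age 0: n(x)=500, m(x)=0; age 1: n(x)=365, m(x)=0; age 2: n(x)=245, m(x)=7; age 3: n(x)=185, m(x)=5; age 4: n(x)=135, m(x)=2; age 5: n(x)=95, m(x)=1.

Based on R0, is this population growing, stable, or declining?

lx = nx/n0 = nx/500: 1, 0.73, 0.49, 0.37, 0.27, 0.19
R0 = Σ lx·mx = 0 + 0 + 3.43 + 1.85 + 0.54 + 0.19 = 6.01
R0 > 1, so the population is growing.

growing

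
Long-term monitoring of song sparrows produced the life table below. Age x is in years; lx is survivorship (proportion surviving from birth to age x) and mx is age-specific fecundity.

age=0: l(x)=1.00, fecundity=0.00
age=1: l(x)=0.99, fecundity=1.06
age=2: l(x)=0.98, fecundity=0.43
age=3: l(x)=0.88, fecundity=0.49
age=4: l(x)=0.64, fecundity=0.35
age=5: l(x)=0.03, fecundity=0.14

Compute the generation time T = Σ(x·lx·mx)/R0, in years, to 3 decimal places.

lx·mx: 0, 1.0494, 0.4214, 0.4312, 0.224, 0.0042 → R0 = 2.1302
x·lx·mx: 0, 1.0494, 0.8428, 1.2936, 0.896, 0.021 → Σ = 4.1028
T = 4.1028 / 2.1302 = 1.926016… → 1.926

1.926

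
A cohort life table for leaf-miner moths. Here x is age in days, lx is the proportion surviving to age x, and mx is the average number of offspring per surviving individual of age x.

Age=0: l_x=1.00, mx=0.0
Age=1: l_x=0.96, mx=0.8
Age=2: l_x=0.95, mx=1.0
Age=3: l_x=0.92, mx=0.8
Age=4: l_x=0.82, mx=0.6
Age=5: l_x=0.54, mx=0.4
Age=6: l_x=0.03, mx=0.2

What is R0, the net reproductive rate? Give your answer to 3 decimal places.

lx·mx by age: 0, 0.768, 0.95, 0.736, 0.492, 0.216, 0.006
R0 = Σ lx·mx = 3.168 → 3.168

3.168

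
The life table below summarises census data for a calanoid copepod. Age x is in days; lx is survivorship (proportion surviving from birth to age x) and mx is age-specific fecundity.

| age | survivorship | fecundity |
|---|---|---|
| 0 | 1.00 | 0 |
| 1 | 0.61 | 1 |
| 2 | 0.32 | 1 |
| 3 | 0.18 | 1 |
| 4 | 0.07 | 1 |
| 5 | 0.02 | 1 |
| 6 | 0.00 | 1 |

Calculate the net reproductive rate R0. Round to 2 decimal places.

lx·mx by age: 0, 0.61, 0.32, 0.18, 0.07, 0.02, 0
R0 = Σ lx·mx = 1.2 → 1.20

1.20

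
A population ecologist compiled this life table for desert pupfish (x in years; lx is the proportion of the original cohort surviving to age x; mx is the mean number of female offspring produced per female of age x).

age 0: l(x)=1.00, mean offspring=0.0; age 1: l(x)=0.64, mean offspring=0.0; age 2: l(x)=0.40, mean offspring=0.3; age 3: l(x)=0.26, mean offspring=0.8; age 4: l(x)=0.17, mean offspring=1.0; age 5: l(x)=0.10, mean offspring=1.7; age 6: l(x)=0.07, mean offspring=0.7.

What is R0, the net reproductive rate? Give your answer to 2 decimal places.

0.72

lx·mx by age: 0, 0, 0.12, 0.208, 0.17, 0.17, 0.049
R0 = Σ lx·mx = 0.717 → 0.72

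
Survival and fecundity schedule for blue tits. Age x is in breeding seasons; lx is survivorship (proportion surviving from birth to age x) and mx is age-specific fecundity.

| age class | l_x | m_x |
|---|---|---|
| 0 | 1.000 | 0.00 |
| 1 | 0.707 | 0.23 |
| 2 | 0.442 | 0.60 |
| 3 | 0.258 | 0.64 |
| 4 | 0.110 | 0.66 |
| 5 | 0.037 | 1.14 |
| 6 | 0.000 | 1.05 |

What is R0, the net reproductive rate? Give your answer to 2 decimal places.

lx·mx by age: 0, 0.16261, 0.2652, 0.16512, 0.0726, 0.04218, 0
R0 = Σ lx·mx = 0.70771 → 0.71

0.71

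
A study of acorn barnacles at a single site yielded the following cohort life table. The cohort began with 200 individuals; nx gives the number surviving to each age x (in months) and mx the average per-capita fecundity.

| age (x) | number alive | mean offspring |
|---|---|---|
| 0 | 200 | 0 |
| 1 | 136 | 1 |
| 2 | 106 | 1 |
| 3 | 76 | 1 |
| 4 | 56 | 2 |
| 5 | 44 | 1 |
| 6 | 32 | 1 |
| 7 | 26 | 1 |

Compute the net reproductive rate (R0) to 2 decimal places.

lx = nx/n0 = nx/200: 1, 0.68, 0.53, 0.38, 0.28, 0.22, 0.16, 0.13
lx·mx by age: 0, 0.68, 0.53, 0.38, 0.56, 0.22, 0.16, 0.13
R0 = Σ lx·mx = 2.66 → 2.66

2.66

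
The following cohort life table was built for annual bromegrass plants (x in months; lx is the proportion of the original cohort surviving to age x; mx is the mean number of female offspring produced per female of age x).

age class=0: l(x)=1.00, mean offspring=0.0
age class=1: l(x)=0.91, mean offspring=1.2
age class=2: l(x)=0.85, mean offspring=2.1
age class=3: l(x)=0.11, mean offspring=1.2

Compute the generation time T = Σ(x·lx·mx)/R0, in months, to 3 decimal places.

1.681

lx·mx: 0, 1.092, 1.785, 0.132 → R0 = 3.009
x·lx·mx: 0, 1.092, 3.57, 0.396 → Σ = 5.058
T = 5.058 / 3.009 = 1.680957… → 1.681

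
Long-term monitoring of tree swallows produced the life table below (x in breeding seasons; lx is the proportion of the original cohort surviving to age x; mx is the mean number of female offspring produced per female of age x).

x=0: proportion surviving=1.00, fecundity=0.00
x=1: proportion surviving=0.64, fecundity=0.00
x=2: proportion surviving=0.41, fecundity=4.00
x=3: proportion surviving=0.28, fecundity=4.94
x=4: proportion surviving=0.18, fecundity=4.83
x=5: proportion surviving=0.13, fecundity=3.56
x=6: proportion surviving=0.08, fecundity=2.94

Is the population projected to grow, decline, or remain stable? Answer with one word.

R0 = Σ lx·mx = 0 + 0 + 1.64 + 1.3832 + 0.8694 + 0.4628 + 0.2352 = 4.5906
R0 > 1, so the population is growing.

growing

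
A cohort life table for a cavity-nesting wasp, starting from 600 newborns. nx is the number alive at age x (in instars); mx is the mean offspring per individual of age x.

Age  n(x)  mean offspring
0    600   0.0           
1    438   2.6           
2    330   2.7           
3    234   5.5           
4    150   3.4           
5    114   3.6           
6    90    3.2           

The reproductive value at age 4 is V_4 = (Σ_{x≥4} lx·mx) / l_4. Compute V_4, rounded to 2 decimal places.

8.06

lx = nx/n0 = nx/600: 1, 0.73, 0.55, 0.39, 0.25, 0.19, 0.15
lx·mx for x ≥ 4: 0.85, 0.684, 0.48 → sum = 2.014
V_4 = 2.014 / l_4 = 2.014 / 0.25 = 8.056 → 8.06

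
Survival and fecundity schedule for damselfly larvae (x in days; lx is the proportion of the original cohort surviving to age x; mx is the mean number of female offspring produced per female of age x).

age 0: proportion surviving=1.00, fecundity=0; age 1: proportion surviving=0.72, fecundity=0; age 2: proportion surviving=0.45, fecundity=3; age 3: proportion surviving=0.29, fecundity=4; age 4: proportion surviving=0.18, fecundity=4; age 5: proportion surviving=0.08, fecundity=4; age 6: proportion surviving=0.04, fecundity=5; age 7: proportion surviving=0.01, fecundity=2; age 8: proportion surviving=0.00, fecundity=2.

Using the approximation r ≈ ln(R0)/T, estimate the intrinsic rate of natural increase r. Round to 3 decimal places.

0.417

R0 = Σ lx·mx = 0 + 0 + 1.35 + 1.16 + 0.72 + 0.32 + 0.2 + 0.02 + 0 = 3.77
Σ x·lx·mx = 12; T = 12/3.77 = 3.18302…
r ≈ ln(R0)/T = ln(3.77)/3.18302… = 0.41692… → 0.417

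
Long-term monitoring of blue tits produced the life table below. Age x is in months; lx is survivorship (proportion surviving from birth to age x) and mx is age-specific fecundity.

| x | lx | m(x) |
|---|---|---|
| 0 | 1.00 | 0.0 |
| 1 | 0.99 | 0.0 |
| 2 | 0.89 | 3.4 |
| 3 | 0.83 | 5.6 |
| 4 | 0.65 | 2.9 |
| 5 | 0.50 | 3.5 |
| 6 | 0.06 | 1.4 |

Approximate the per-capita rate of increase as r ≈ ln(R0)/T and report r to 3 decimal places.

R0 = Σ lx·mx = 0 + 0 + 3.026 + 4.648 + 1.885 + 1.75 + 0.084 = 11.393
Σ x·lx·mx = 36.79; T = 36.79/11.393 = 3.22918…
r ≈ ln(R0)/T = ln(11.393)/3.22918… = 0.75344… → 0.753

0.753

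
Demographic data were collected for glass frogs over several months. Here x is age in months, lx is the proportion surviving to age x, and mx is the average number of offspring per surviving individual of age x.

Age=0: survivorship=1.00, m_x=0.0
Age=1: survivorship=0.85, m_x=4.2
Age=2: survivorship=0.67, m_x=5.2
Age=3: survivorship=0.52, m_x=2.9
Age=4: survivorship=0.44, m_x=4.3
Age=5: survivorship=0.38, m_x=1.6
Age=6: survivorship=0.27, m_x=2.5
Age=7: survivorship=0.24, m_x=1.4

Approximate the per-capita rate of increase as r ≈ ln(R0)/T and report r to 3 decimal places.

0.938

R0 = Σ lx·mx = 0 + 3.57 + 3.484 + 1.508 + 1.892 + 0.608 + 0.675 + 0.336 = 12.073
Σ x·lx·mx = 32.072; T = 32.072/12.073 = 2.65651…
r ≈ ln(R0)/T = ln(12.073)/2.65651… = 0.93769… → 0.938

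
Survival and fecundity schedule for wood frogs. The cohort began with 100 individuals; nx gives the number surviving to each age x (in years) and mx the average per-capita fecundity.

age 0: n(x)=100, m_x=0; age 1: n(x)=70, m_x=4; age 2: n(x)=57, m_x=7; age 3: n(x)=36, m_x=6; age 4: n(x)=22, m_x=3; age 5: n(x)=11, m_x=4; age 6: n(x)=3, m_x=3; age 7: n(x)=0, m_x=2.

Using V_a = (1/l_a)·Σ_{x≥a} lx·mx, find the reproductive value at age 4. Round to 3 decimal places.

lx = nx/n0 = nx/100: 1, 0.7, 0.57, 0.36, 0.22, 0.11, 0.03, 0
lx·mx for x ≥ 4: 0.66, 0.44, 0.09, 0 → sum = 1.19
V_4 = 1.19 / l_4 = 1.19 / 0.22 = 5.409091… → 5.409

5.409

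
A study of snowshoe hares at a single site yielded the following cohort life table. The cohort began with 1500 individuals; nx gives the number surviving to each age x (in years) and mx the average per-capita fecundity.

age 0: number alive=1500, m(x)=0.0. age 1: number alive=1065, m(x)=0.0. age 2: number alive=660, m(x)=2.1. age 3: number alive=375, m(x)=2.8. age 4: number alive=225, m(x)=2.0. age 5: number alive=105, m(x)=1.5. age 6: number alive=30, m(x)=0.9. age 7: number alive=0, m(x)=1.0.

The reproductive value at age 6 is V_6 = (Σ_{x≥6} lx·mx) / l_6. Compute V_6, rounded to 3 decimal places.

0.900

lx = nx/n0 = nx/1500: 1, 0.71, 0.44, 0.25, 0.15, 0.07, 0.02, 0
lx·mx for x ≥ 6: 0.018, 0 → sum = 0.018
V_6 = 0.018 / l_6 = 0.018 / 0.02 = 0.9 → 0.900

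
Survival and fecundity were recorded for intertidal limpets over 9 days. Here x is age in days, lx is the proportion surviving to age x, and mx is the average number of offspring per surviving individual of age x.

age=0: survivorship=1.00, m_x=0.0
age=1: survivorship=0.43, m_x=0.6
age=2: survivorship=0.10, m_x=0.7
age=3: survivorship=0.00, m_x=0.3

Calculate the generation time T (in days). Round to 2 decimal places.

lx·mx: 0, 0.258, 0.07, 0 → R0 = 0.328
x·lx·mx: 0, 0.258, 0.14, 0 → Σ = 0.398
T = 0.398 / 0.328 = 1.213415… → 1.21

1.21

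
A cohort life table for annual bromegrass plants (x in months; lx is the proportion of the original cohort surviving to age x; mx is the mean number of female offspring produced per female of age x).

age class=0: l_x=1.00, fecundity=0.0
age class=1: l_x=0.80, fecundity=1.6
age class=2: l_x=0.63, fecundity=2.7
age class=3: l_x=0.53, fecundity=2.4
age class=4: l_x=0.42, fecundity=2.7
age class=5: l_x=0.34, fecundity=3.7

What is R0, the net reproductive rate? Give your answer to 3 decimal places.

lx·mx by age: 0, 1.28, 1.701, 1.272, 1.134, 1.258
R0 = Σ lx·mx = 6.645 → 6.645

6.645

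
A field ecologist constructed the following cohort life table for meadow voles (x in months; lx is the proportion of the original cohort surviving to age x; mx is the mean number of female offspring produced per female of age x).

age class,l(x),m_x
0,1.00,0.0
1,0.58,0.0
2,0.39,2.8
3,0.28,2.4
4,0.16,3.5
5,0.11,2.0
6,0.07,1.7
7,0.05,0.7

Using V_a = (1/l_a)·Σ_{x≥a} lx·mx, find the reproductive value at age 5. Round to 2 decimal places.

lx·mx for x ≥ 5: 0.22, 0.119, 0.035 → sum = 0.374
V_5 = 0.374 / l_5 = 0.374 / 0.11 = 3.4 → 3.40

3.40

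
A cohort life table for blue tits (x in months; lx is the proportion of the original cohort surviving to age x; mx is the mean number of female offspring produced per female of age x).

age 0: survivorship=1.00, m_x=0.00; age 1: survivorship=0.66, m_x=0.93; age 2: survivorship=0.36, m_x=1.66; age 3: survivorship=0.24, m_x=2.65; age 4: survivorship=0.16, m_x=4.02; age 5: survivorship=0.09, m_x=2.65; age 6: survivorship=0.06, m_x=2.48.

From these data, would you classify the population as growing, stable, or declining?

R0 = Σ lx·mx = 0 + 0.6138 + 0.5976 + 0.636 + 0.6432 + 0.2385 + 0.1488 = 2.8779
R0 > 1, so the population is growing.

growing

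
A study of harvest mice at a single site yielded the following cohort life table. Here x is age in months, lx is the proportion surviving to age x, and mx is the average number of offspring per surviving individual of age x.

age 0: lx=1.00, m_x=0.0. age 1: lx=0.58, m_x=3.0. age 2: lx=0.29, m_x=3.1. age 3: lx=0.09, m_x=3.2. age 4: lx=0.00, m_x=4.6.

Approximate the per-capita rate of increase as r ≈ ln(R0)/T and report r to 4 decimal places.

R0 = Σ lx·mx = 0 + 1.74 + 0.899 + 0.288 + 0 = 2.927
Σ x·lx·mx = 4.402; T = 4.402/2.927 = 1.50393…
r ≈ ln(R0)/T = ln(2.927)/1.50393… = 0.714115… → 0.7141

0.7141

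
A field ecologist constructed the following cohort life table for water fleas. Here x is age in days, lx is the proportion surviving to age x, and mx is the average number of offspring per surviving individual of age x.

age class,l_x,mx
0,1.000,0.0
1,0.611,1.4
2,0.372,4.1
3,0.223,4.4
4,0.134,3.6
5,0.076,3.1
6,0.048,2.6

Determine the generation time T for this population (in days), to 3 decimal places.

2.546

lx·mx: 0, 0.8554, 1.5252, 0.9812, 0.4824, 0.2356, 0.1248 → R0 = 4.2046
x·lx·mx: 0, 0.8554, 3.0504, 2.9436, 1.9296, 1.178, 0.7488 → Σ = 10.7058
T = 10.7058 / 4.2046 = 2.546211… → 2.546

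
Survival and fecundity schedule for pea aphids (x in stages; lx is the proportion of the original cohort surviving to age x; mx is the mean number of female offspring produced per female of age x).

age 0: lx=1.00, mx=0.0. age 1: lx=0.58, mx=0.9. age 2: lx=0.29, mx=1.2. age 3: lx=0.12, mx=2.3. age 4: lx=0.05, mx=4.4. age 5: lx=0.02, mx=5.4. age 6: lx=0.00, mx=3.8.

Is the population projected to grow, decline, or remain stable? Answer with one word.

growing

R0 = Σ lx·mx = 0 + 0.522 + 0.348 + 0.276 + 0.22 + 0.108 + 0 = 1.474
R0 > 1, so the population is growing.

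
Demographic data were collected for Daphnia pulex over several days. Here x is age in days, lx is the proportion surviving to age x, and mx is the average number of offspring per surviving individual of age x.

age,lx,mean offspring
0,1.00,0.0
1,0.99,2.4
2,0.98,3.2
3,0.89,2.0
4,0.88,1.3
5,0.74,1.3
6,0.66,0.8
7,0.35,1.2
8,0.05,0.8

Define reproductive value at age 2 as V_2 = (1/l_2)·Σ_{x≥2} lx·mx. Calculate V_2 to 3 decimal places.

lx·mx for x ≥ 2: 3.136, 1.78, 1.144, 0.962, 0.528, 0.42, 0.04 → sum = 8.01
V_2 = 8.01 / l_2 = 8.01 / 0.98 = 8.173469… → 8.173

8.173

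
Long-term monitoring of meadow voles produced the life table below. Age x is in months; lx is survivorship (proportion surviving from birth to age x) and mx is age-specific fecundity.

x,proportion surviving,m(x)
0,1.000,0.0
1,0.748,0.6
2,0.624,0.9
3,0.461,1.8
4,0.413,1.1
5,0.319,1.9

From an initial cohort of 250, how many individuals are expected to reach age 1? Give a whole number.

187

Expected survivors = N0 · l_1 = 250 × 0.748 = 187 → 187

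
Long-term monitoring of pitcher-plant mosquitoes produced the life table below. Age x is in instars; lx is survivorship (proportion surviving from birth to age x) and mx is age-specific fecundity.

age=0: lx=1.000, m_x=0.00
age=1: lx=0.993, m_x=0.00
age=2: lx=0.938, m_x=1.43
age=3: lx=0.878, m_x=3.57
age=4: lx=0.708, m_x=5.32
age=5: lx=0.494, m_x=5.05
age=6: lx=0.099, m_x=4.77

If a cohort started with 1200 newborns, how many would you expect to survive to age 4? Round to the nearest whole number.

850

Expected survivors = N0 · l_4 = 1200 × 0.708 = 849.6 → 850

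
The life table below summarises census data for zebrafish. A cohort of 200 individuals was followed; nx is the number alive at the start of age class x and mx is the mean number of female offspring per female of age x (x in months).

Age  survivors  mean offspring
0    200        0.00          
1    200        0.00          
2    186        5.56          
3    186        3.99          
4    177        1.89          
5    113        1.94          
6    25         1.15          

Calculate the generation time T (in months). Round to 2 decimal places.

lx = nx/n0 = nx/200: 1, 1, 0.93, 0.93, 0.885, 0.565, 0.125
lx·mx: 0, 0, 5.1708, 3.7107, 1.67265, 1.0961, 0.14375 → R0 = 11.794
x·lx·mx: 0, 0, 10.3416, 11.1321, 6.6906, 5.4805, 0.8625 → Σ = 34.5073
T = 34.5073 / 11.794 = 2.925835… → 2.93

2.93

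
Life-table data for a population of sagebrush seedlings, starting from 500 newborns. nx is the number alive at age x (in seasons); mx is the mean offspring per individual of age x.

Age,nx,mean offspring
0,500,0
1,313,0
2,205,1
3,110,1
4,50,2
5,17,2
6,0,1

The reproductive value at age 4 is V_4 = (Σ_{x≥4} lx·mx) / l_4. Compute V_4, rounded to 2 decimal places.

2.68

lx = nx/n0 = nx/500: 1, 0.626, 0.41, 0.22, 0.1, 0.034, 0
lx·mx for x ≥ 4: 0.2, 0.068, 0 → sum = 0.268
V_4 = 0.268 / l_4 = 0.268 / 0.1 = 2.68 → 2.68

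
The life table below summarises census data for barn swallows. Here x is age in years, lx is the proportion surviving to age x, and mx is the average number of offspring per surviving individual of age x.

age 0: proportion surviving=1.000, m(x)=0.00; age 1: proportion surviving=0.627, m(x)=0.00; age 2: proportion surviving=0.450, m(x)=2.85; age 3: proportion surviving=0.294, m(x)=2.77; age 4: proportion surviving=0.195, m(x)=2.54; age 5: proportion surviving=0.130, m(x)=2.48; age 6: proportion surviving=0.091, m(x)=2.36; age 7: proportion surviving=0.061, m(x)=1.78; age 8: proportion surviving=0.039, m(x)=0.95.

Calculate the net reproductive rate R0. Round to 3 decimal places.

lx·mx by age: 0, 0, 1.2825, 0.81438, 0.4953, 0.3224, 0.21476, 0.10858, 0.03705
R0 = Σ lx·mx = 3.27497 → 3.275

3.275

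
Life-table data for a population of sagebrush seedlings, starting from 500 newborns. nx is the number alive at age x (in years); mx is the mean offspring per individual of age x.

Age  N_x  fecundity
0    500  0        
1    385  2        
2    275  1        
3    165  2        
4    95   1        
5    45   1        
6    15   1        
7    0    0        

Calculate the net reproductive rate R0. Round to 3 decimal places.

3.060

lx = nx/n0 = nx/500: 1, 0.77, 0.55, 0.33, 0.19, 0.09, 0.03, 0
lx·mx by age: 0, 1.54, 0.55, 0.66, 0.19, 0.09, 0.03, 0
R0 = Σ lx·mx = 3.06 → 3.060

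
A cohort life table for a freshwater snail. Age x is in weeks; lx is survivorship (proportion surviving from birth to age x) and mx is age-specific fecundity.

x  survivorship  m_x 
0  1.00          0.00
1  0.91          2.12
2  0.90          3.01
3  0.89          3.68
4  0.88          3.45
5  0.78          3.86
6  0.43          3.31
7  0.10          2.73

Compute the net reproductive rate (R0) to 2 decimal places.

lx·mx by age: 0, 1.9292, 2.709, 3.2752, 3.036, 3.0108, 1.4233, 0.273
R0 = Σ lx·mx = 15.6565 → 15.66

15.66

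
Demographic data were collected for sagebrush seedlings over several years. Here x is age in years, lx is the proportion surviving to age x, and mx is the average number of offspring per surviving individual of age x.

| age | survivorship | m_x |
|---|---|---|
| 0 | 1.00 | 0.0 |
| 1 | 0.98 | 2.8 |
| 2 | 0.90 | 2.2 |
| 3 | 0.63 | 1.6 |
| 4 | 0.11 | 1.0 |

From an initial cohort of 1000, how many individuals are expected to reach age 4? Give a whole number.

Expected survivors = N0 · l_4 = 1000 × 0.11 = 110 → 110

110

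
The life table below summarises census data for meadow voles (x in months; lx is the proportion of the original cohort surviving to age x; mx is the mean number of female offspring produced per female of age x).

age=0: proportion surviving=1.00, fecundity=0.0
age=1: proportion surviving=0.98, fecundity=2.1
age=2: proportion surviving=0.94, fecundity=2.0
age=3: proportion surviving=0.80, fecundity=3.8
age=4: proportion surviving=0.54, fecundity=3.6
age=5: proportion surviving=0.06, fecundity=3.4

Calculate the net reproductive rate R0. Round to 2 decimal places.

lx·mx by age: 0, 2.058, 1.88, 3.04, 1.944, 0.204
R0 = Σ lx·mx = 9.126 → 9.13

9.13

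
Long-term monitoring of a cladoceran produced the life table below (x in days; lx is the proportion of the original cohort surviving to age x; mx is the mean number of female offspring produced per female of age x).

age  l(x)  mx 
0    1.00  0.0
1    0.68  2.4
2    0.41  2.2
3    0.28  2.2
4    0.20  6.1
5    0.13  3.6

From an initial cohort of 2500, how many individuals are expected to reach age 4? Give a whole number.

Expected survivors = N0 · l_4 = 2500 × 0.20 = 500 → 500

500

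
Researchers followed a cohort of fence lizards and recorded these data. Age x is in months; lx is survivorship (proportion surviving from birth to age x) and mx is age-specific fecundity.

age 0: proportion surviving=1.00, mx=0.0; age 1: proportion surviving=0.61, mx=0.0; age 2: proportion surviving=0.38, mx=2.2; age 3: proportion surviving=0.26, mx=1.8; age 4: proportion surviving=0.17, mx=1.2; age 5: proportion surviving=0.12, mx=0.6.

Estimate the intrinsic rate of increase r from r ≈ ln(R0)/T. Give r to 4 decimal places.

0.1700

R0 = Σ lx·mx = 0 + 0 + 0.836 + 0.468 + 0.204 + 0.072 = 1.58
Σ x·lx·mx = 4.252; T = 4.252/1.58 = 2.69114…
r ≈ ln(R0)/T = ln(1.58)/2.69114… = 0.169974… → 0.1700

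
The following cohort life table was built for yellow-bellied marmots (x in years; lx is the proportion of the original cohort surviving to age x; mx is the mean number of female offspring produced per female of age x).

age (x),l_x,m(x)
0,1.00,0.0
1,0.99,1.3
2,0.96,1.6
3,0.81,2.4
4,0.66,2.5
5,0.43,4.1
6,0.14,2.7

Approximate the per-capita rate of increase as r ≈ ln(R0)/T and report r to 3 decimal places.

R0 = Σ lx·mx = 0 + 1.287 + 1.536 + 1.944 + 1.65 + 1.763 + 0.378 = 8.558
Σ x·lx·mx = 27.874; T = 27.874/8.558 = 3.25707…
r ≈ ln(R0)/T = ln(8.558)/3.25707… = 0.65914… → 0.659

0.659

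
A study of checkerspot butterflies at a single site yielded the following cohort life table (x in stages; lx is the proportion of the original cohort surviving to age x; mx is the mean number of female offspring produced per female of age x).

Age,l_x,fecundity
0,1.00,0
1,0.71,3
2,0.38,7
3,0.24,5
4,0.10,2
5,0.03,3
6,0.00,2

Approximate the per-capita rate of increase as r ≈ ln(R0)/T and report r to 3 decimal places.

0.938

R0 = Σ lx·mx = 0 + 2.13 + 2.66 + 1.2 + 0.2 + 0.09 + 0 = 6.28
Σ x·lx·mx = 12.3; T = 12.3/6.28 = 1.9586…
r ≈ ln(R0)/T = ln(6.28)/1.9586… = 0.9381… → 0.938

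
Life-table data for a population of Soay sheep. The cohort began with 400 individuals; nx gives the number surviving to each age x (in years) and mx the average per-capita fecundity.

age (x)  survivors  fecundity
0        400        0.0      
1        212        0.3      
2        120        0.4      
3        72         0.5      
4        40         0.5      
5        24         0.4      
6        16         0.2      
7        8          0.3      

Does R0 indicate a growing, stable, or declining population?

declining

lx = nx/n0 = nx/400: 1, 0.53, 0.3, 0.18, 0.1, 0.06, 0.04, 0.02
R0 = Σ lx·mx = 0 + 0.159 + 0.12 + 0.09 + 0.05 + 0.024 + 0.008 + 0.006 = 0.457
R0 < 1, so the population is declining.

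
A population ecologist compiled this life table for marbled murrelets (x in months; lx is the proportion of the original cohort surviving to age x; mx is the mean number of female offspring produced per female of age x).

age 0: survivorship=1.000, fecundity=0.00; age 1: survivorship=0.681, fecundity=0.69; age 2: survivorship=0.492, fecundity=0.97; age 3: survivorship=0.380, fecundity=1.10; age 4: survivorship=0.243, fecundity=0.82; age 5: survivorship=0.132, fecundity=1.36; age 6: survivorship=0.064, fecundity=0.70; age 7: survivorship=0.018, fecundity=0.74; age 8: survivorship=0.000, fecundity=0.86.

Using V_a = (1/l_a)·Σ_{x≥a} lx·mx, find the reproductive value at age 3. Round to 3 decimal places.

2.250

lx·mx for x ≥ 3: 0.418, 0.19926, 0.17952, 0.0448, 0.01332, 0 → sum = 0.8549
V_3 = 0.8549 / l_3 = 0.8549 / 0.38 = 2.249737… → 2.250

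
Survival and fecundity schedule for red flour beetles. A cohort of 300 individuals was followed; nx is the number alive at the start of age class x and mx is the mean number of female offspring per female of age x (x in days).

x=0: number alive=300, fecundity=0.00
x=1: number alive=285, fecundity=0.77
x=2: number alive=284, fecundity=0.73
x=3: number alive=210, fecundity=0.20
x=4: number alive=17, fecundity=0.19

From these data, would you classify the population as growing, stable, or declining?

growing

lx = nx/n0 = nx/300: 1, 0.95, 0.94667…, 0.7, 0.05667…
R0 = Σ lx·mx = 0 + 0.7315 + 0.691067… + 0.14 + 0.010767… = 1.573333…
R0 > 1, so the population is growing.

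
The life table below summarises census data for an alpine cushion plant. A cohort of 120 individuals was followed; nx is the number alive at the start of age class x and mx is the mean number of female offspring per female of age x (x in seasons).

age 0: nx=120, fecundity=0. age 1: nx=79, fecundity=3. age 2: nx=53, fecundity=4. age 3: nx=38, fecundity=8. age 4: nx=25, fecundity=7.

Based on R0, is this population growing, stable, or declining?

growing

lx = nx/n0 = nx/120: 1, 0.65833…, 0.44167…, 0.31667…, 0.20833…
R0 = Σ lx·mx = 0 + 1.975… + 1.766667… + 2.533333… + 1.458333… = 7.733333…
R0 > 1, so the population is growing.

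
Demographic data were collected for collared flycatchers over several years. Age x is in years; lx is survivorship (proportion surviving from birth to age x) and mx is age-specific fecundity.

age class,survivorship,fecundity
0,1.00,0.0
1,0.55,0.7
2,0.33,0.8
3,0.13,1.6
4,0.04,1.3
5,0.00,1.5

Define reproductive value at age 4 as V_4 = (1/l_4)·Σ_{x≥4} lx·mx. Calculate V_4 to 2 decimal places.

1.30

lx·mx for x ≥ 4: 0.052, 0 → sum = 0.052
V_4 = 0.052 / l_4 = 0.052 / 0.04 = 1.3 → 1.30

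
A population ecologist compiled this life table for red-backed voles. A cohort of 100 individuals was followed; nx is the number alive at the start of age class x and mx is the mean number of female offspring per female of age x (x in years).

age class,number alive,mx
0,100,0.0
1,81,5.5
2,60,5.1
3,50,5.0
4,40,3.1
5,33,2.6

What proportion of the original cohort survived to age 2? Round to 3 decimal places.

l_2 = n_2/n_0 = 60/100 = 0.6 → 0.600

0.600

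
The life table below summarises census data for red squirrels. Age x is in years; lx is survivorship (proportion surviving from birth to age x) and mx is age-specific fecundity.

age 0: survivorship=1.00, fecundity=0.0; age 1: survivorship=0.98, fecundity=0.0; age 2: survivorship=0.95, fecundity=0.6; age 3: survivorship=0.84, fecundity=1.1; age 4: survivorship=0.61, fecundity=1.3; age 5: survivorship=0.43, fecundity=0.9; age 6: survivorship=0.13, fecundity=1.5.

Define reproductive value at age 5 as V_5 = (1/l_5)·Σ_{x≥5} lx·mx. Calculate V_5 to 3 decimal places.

lx·mx for x ≥ 5: 0.387, 0.195 → sum = 0.582
V_5 = 0.582 / l_5 = 0.582 / 0.43 = 1.353488… → 1.353

1.353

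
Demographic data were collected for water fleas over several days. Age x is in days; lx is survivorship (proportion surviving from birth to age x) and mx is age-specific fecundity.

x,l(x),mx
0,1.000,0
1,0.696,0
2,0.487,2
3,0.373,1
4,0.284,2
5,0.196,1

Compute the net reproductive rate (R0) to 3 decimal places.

lx·mx by age: 0, 0, 0.974, 0.373, 0.568, 0.196
R0 = Σ lx·mx = 2.111 → 2.111

2.111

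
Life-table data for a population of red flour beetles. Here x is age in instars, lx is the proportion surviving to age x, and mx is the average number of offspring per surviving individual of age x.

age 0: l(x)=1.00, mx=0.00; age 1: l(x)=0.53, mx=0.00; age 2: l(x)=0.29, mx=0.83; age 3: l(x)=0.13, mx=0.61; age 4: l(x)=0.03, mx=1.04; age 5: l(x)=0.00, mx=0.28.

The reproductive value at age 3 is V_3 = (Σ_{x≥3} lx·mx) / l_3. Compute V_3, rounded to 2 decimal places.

lx·mx for x ≥ 3: 0.0793, 0.0312, 0 → sum = 0.1105
V_3 = 0.1105 / l_3 = 0.1105 / 0.13 = 0.85 → 0.85

0.85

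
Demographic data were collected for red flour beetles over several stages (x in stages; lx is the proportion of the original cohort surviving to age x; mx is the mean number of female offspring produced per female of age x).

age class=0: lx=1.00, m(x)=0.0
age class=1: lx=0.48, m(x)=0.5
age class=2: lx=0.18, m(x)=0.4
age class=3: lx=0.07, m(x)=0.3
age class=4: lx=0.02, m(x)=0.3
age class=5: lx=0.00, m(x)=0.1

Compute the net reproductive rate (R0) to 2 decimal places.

0.34

lx·mx by age: 0, 0.24, 0.072, 0.021, 0.006, 0
R0 = Σ lx·mx = 0.339 → 0.34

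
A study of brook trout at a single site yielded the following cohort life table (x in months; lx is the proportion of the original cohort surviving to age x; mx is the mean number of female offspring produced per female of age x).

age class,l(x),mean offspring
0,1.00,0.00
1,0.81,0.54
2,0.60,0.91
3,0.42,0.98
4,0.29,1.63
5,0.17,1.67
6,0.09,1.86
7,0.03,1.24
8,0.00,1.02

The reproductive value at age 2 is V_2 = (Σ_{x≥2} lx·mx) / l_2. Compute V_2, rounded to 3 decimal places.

lx·mx for x ≥ 2: 0.546, 0.4116, 0.4727, 0.2839, 0.1674, 0.0372, 0 → sum = 1.9188
V_2 = 1.9188 / l_2 = 1.9188 / 0.6 = 3.198 → 3.198

3.198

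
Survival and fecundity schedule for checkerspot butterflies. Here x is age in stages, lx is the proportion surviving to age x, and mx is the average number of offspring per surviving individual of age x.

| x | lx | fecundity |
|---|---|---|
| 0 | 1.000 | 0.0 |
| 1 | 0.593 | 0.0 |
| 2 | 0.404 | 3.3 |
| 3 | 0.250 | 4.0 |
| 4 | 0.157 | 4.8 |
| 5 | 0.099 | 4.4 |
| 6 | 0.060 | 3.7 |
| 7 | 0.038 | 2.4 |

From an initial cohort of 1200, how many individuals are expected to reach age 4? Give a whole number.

188

Expected survivors = N0 · l_4 = 1200 × 0.157 = 188.4 → 188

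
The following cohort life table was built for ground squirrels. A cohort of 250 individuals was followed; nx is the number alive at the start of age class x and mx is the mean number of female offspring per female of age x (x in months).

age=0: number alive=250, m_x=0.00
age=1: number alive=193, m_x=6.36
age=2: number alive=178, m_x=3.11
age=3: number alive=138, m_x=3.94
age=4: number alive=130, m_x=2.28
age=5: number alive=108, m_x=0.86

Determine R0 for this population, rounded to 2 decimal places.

lx = nx/n0 = nx/250: 1, 0.772, 0.712, 0.552, 0.52, 0.432
lx·mx by age: 0, 4.90992, 2.21432, 2.17488, 1.1856, 0.37152
R0 = Σ lx·mx = 10.85624 → 10.86

10.86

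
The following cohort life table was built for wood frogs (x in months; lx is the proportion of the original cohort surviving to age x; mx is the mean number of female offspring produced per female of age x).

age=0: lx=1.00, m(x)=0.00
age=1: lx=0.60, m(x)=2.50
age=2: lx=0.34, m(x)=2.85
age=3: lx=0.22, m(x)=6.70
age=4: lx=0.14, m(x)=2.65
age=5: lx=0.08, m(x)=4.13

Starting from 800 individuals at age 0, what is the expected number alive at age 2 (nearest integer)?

Expected survivors = N0 · l_2 = 800 × 0.34 = 272 → 272

272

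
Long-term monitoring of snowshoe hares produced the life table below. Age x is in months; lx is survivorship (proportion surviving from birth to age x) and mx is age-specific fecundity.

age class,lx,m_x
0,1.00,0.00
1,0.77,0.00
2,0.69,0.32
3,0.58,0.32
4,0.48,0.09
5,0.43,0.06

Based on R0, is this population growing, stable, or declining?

declining

R0 = Σ lx·mx = 0 + 0 + 0.2208 + 0.1856 + 0.0432 + 0.0258 = 0.4754
R0 < 1, so the population is declining.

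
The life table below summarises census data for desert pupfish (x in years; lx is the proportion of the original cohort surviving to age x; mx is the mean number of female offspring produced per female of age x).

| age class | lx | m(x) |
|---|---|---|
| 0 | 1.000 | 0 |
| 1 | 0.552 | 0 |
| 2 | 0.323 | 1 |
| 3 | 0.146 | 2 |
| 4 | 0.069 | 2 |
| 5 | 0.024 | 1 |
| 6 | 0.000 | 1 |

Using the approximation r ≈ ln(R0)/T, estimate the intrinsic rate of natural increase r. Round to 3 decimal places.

-0.089

R0 = Σ lx·mx = 0 + 0 + 0.323 + 0.292 + 0.138 + 0.024 + 0 = 0.777
Σ x·lx·mx = 2.194; T = 2.194/0.777 = 2.82368…
r ≈ ln(R0)/T = ln(0.777)/2.82368… = -0.08936… → -0.089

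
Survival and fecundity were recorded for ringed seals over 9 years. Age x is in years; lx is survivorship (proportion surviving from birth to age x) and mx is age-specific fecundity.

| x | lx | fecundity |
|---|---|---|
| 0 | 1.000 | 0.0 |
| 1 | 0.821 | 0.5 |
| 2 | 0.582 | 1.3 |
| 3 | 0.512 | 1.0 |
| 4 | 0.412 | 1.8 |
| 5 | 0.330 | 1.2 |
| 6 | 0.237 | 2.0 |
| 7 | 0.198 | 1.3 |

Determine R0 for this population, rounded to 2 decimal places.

3.55

lx·mx by age: 0, 0.4105, 0.7566, 0.512, 0.7416, 0.396, 0.474, 0.2574
R0 = Σ lx·mx = 3.5481 → 3.55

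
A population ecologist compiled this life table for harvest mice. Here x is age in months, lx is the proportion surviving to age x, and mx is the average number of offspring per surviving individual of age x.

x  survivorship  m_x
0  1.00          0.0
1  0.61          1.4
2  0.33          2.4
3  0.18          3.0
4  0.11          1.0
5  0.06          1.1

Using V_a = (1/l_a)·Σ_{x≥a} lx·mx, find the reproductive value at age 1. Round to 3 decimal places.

3.872

lx·mx for x ≥ 1: 0.854, 0.792, 0.54, 0.11, 0.066 → sum = 2.362
V_1 = 2.362 / l_1 = 2.362 / 0.61 = 3.872131… → 3.872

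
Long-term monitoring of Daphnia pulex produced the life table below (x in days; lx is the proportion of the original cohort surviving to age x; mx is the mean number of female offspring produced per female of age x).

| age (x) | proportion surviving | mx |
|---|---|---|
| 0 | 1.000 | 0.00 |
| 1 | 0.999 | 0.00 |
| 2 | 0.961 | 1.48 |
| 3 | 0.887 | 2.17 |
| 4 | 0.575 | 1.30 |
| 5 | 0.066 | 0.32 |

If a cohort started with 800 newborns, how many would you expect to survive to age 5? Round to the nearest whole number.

53

Expected survivors = N0 · l_5 = 800 × 0.066 = 52.8 → 53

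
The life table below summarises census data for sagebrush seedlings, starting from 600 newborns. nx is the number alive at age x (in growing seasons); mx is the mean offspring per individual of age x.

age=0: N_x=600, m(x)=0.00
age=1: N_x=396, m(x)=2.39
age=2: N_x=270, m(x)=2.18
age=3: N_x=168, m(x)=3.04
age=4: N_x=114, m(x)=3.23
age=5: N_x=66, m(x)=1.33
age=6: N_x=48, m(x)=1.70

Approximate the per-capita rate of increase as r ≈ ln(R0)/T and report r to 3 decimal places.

0.623

lx = nx/n0 = nx/600: 1, 0.66, 0.45, 0.28, 0.19, 0.11, 0.08
R0 = Σ lx·mx = 0 + 1.5774 + 0.981 + 0.8512 + 0.6137 + 0.1463 + 0.136 = 4.3056
Σ x·lx·mx = 10.0953; T = 10.0953/4.3056 = 2.34469…
r ≈ ln(R0)/T = ln(4.3056)/2.34469… = 0.62265… → 0.623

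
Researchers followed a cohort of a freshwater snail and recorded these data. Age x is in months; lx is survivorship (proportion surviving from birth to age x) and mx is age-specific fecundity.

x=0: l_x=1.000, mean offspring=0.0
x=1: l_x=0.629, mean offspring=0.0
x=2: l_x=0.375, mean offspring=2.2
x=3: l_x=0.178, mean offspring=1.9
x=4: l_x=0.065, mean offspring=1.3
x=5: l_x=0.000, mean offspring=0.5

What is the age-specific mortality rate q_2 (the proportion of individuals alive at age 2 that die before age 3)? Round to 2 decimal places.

0.53

q_2 = (l_2 − l_3) / l_2 = (0.375 − 0.178) / 0.375
     = 0.197 / 0.375 = 0.525333… → 0.53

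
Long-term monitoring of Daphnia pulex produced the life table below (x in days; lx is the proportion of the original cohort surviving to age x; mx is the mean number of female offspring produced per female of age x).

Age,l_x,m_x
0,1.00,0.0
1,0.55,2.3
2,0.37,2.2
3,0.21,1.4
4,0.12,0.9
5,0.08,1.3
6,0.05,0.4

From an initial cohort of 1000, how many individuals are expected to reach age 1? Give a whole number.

550

Expected survivors = N0 · l_1 = 1000 × 0.55 = 550 → 550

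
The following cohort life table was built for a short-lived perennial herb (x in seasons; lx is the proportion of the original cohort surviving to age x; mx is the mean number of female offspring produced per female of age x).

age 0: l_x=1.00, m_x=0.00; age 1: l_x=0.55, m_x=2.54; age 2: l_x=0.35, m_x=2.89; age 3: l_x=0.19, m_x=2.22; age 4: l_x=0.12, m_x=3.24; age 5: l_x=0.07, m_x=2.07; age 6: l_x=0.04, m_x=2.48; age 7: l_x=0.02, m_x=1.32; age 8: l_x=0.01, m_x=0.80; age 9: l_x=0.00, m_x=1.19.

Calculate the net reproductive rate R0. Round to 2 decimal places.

lx·mx by age: 0, 1.397, 1.0115, 0.4218, 0.3888, 0.1449, 0.0992, 0.0264, 0.008, 0
R0 = Σ lx·mx = 3.4976 → 3.50

3.50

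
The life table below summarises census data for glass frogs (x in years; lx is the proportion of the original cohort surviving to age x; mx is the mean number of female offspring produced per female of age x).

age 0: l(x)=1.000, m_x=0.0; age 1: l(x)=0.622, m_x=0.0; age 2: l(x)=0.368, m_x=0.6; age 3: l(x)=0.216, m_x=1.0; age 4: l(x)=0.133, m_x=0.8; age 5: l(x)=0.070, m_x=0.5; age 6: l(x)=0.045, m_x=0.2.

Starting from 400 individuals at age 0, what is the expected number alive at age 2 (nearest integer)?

Expected survivors = N0 · l_2 = 400 × 0.368 = 147.2 → 147

147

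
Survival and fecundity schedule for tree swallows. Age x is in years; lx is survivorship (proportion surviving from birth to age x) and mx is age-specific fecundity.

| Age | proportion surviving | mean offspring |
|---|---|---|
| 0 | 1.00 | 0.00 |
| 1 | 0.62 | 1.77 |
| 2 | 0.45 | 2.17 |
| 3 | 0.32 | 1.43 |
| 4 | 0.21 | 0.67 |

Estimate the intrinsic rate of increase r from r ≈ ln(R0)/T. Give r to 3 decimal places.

R0 = Σ lx·mx = 0 + 1.0974 + 0.9765 + 0.4576 + 0.1407 = 2.6722
Σ x·lx·mx = 4.986; T = 4.986/2.6722 = 1.86588…
r ≈ ln(R0)/T = ln(2.6722)/1.86588… = 0.52678… → 0.527

0.527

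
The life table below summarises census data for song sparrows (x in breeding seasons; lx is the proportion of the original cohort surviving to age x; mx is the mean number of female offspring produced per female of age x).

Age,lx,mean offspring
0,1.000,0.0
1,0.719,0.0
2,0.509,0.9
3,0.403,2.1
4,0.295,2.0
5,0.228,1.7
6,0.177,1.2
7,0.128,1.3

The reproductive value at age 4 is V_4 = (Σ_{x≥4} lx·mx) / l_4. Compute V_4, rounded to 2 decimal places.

lx·mx for x ≥ 4: 0.59, 0.3876, 0.2124, 0.1664 → sum = 1.3564
V_4 = 1.3564 / l_4 = 1.3564 / 0.295 = 4.597966… → 4.60

4.60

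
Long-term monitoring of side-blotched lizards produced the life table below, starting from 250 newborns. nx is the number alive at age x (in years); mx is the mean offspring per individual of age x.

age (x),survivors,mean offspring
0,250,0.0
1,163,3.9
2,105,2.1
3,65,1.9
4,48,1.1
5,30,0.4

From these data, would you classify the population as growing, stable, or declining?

growing

lx = nx/n0 = nx/250: 1, 0.652, 0.42, 0.26, 0.192, 0.12
R0 = Σ lx·mx = 0 + 2.5428 + 0.882 + 0.494 + 0.2112 + 0.048 = 4.178
R0 > 1, so the population is growing.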